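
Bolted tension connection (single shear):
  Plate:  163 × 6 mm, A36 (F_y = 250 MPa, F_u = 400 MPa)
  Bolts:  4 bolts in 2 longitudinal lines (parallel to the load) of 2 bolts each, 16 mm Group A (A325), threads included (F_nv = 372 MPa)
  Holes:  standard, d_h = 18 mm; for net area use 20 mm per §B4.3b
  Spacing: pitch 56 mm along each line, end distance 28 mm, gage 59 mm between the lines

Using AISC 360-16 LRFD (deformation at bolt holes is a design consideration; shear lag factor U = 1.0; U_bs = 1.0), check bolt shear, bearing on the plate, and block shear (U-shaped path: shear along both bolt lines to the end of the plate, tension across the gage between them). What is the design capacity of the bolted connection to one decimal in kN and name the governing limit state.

Bolt shear: A_b = π(16)²/4 = 201.06 mm². φR_n = 0.75 × 372 × 201.06 × 4 × 1 = 224.4 kN.
Bearing (6 mm plate, F_u = 400 MPa): end bolts L_c = 28 − 18/2 = 19, R_n = min(1.2×19×6×400, 2.4×16×6×400) = 54.72 kN/bolt; interior L_c = 56 − 18 = 38, R_n = 92.16 kN/bolt. φR_n = 0.75 × (2×54.72 + 2×92.16) = 220.3 kN.
Block shear: shear path 2×[28+1×56] = 2×84 mm, A_gv = 1008, A_nv = 2×(84 − 1.5×20)×6 = 648 mm²; tension across gage: (59 − 1×20)×6 = 234 mm². R_n = min(0.6×400×648, 0.6×250×1008) + 1.0×400×234 = min(155.52, 151.2) + 93.6 = 244.8 kN. φR_n = 0.75 × 244.8 = 183.6 kN.
Governing: min(224.4, 220.3, 183.6) = 183.6 kN → block shear.

183.6 kN (block shear governs)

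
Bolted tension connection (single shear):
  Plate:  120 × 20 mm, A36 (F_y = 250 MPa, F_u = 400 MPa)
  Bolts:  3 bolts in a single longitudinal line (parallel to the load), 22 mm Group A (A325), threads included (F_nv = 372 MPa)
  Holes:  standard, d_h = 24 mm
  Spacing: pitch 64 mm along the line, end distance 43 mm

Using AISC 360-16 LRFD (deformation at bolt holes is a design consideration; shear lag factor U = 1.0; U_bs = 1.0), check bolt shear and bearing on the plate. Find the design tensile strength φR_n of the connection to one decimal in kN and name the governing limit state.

318.2 kN (bolt shear governs)

Bolt shear: A_b = π(22)²/4 = 380.13 mm². φR_n = 0.75 × 372 × 380.13 × 3 × 1 = 318.2 kN.
Bearing (20 mm plate, F_u = 400 MPa): end bolts L_c = 43 − 24/2 = 31, R_n = min(1.2×31×20×400, 2.4×22×20×400) = 297.6 kN/bolt; interior L_c = 64 − 24 = 40, R_n = 384 kN/bolt. φR_n = 0.75 × (1×297.6 + 2×384) = 799.2 kN.
Governing: min(318.2, 799.2) = 318.2 kN → bolt shear.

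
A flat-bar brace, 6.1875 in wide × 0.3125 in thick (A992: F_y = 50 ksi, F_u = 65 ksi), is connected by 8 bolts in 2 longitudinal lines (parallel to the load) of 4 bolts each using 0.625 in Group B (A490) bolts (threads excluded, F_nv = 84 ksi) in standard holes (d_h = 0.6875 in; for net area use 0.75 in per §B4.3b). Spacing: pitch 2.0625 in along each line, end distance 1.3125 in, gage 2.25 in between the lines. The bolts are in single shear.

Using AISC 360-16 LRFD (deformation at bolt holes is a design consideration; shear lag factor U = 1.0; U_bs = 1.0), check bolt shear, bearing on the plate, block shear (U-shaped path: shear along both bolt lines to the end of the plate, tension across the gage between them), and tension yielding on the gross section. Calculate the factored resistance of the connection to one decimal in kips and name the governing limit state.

Bolt shear: A_b = π(0.625)²/4 = 0.3068 in². φR_n = 0.75 × 84 × 0.3068 × 8 × 1 = 154.6 kips.
Bearing (0.3125 in plate, F_u = 65 ksi): end bolts L_c = 1.3125 − 0.6875/2 = 0.96875, R_n = min(1.2×0.96875×0.3125×65, 2.4×0.625×0.3125×65) = 23.613 kips/bolt; interior L_c = 2.0625 − 0.6875 = 1.375, R_n = 30.469 kips/bolt. φR_n = 0.75 × (2×23.613 + 6×30.469) = 172.5 kips.
Block shear: shear path 2×[1.3125+3×2.0625] = 2×7.5 in, A_gv = 4.6875, A_nv = 2×(7.5 − 3.5×0.75)×0.3125 = 3.0469 in²; tension across gage: (2.25 − 1×0.75)×0.3125 = 0.46875 in². R_n = min(0.6×65×3.0469, 0.6×50×4.6875) + 1.0×65×0.46875 = min(118.83, 140.63) + 30.469 = 149.3 kips. φR_n = 0.75 × 149.3 = 112.0 kips.
Tension yield (gross): A_g = 6.1875×0.3125 = 1.9336 in². φR_n = 0.90 × 50 × 1.9336 = 87.0 kips.
Governing: min(154.6, 172.5, 112.0, 87.0) = 87.0 kips → gross-section yield.

87.0 kips (gross-section yield governs)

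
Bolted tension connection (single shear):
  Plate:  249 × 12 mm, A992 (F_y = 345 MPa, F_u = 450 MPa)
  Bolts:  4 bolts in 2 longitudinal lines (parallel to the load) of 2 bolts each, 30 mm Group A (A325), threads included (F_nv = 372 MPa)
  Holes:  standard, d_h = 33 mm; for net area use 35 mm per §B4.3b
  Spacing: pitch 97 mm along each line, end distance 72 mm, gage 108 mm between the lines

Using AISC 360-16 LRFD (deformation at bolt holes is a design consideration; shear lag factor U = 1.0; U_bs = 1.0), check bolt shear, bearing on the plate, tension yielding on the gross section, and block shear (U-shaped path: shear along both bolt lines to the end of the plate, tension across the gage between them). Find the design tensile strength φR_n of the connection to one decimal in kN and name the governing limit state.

Bolt shear: A_b = π(30)²/4 = 706.86 mm². φR_n = 0.75 × 372 × 706.86 × 4 × 1 = 788.9 kN.
Bearing (12 mm plate, F_u = 450 MPa): end bolts L_c = 72 − 33/2 = 55.5, R_n = min(1.2×55.5×12×450, 2.4×30×12×450) = 359.64 kN/bolt; interior L_c = 97 − 33 = 64, R_n = 388.8 kN/bolt. φR_n = 0.75 × (2×359.64 + 2×388.8) = 1122.7 kN.
Tension yield (gross): A_g = 249×12 = 2988 mm². φR_n = 0.90 × 345 × 2988 = 927.8 kN.
Block shear: shear path 2×[72+1×97] = 2×169 mm, A_gv = 4056, A_nv = 2×(169 − 1.5×35)×12 = 2796 mm²; tension across gage: (108 − 1×35)×12 = 876 mm². R_n = min(0.6×450×2796, 0.6×345×4056) + 1.0×450×876 = min(754.92, 839.59) + 394.2 = 1149.1 kN. φR_n = 0.75 × 1149.1 = 861.8 kN.
Governing: min(788.9, 1122.7, 927.8, 861.8) = 788.9 kN → bolt shear.

788.9 kN (bolt shear governs)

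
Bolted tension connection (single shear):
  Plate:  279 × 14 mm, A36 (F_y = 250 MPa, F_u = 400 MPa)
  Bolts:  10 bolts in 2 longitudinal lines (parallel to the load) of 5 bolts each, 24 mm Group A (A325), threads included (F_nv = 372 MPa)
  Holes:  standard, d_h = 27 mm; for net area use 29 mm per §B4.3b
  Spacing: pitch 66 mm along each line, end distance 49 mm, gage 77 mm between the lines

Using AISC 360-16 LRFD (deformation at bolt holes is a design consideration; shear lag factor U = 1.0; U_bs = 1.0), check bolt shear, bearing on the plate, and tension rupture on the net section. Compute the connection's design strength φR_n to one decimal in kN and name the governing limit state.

928.2 kN (net-section rupture governs)

Bolt shear: A_b = π(24)²/4 = 452.39 mm². φR_n = 0.75 × 372 × 452.39 × 10 × 1 = 1262.2 kN.
Bearing (14 mm plate, F_u = 400 MPa): end bolts L_c = 49 − 27/2 = 35.5, R_n = min(1.2×35.5×14×400, 2.4×24×14×400) = 238.56 kN/bolt; interior L_c = 66 − 27 = 39, R_n = 262.08 kN/bolt. φR_n = 0.75 × (2×238.56 + 8×262.08) = 1930.3 kN.
Tension rupture (net): A_n = (279 − 2×29)×14 = 3094 mm² (U = 1.0, A_e = A_n). φR_n = 0.75 × 400 × 3094 = 928.2 kN.
Governing: min(1262.2, 1930.3, 928.2) = 928.2 kN → net-section rupture.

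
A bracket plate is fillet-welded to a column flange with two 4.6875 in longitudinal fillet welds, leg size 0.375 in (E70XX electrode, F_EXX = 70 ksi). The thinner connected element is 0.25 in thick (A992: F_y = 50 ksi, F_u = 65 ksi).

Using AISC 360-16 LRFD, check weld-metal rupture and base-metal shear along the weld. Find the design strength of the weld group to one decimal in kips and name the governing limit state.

68.6 kips (base-metal shear governs)

Weld metal: throat = 0.707×0.375 = 0.26513 in, L = 2×4.6875 = 9.375 in. φR_n = 0.75 × 0.6 × 70 × 0.26513 × 9.375 = 78.3 kips.
Base metal shear (0.25 in plate): yield φR_n = 1.0×0.6×50×0.25×9.375 = 70.3 kips; rupture φR_n = 0.75×0.6×65×0.25×9.375 = 68.6 kips; take 68.6 kips (rupture).
Governing: min(78.3, 68.6) = 68.6 kips → base-metal shear.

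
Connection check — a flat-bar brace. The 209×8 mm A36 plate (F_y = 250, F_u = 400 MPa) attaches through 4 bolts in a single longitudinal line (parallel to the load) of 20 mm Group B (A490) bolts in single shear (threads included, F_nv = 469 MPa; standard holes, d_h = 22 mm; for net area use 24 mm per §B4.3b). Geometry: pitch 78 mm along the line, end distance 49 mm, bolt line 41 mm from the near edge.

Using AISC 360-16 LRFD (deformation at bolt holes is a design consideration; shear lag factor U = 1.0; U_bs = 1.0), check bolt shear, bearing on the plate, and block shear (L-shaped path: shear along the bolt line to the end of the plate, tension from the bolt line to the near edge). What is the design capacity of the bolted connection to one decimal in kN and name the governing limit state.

324.3 kN (block shear governs)

Bolt shear: A_b = π(20)²/4 = 314.16 mm². φR_n = 0.75 × 469 × 314.16 × 4 × 1 = 442.0 kN.
Bearing (8 mm plate, F_u = 400 MPa): end bolts L_c = 49 − 22/2 = 38, R_n = min(1.2×38×8×400, 2.4×20×8×400) = 145.92 kN/bolt; interior L_c = 78 − 22 = 56, R_n = 153.6 kN/bolt. φR_n = 0.75 × (1×145.92 + 3×153.6) = 455.0 kN.
Block shear: shear path 1×[49+3×78] = 1×283 mm, A_gv = 2264, A_nv = 1×(283 − 3.5×24)×8 = 1592 mm²; tension to near edge: (41 − 0.5×24)×8 = 232 mm². R_n = min(0.6×400×1592, 0.6×250×2264) + 1.0×400×232 = min(382.08, 339.6) + 92.8 = 432.4 kN. φR_n = 0.75 × 432.4 = 324.3 kN.
Governing: min(442.0, 455.0, 324.3) = 324.3 kN → block shear.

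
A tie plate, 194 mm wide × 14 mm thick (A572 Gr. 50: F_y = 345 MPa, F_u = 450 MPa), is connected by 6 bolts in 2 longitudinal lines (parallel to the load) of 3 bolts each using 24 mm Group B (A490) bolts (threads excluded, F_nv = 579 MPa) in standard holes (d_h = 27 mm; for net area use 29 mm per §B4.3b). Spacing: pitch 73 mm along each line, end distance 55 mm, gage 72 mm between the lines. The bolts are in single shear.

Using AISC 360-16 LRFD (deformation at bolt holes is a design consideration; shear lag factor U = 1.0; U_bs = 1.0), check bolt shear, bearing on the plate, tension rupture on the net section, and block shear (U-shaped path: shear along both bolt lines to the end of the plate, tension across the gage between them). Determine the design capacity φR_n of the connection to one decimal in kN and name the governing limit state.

Bolt shear: A_b = π(24)²/4 = 452.39 mm². φR_n = 0.75 × 579 × 452.39 × 6 × 1 = 1178.7 kN.
Bearing (14 mm plate, F_u = 450 MPa): end bolts L_c = 55 − 27/2 = 41.5, R_n = min(1.2×41.5×14×450, 2.4×24×14×450) = 313.74 kN/bolt; interior L_c = 73 − 27 = 46, R_n = 347.76 kN/bolt. φR_n = 0.75 × (2×313.74 + 4×347.76) = 1513.9 kN.
Tension rupture (net): A_n = (194 − 2×29)×14 = 1904 mm² (U = 1.0, A_e = A_n). φR_n = 0.75 × 450 × 1904 = 642.6 kN.
Block shear: shear path 2×[55+2×73] = 2×201 mm, A_gv = 5628, A_nv = 2×(201 − 2.5×29)×14 = 3598 mm²; tension across gage: (72 − 1×29)×14 = 602 mm². R_n = min(0.6×450×3598, 0.6×345×5628) + 1.0×450×602 = min(971.46, 1165) + 270.9 = 1242.4 kN. φR_n = 0.75 × 1242.4 = 931.8 kN.
Governing: min(1178.7, 1513.9, 642.6, 931.8) = 642.6 kN → net-section rupture.

642.6 kN (net-section rupture governs)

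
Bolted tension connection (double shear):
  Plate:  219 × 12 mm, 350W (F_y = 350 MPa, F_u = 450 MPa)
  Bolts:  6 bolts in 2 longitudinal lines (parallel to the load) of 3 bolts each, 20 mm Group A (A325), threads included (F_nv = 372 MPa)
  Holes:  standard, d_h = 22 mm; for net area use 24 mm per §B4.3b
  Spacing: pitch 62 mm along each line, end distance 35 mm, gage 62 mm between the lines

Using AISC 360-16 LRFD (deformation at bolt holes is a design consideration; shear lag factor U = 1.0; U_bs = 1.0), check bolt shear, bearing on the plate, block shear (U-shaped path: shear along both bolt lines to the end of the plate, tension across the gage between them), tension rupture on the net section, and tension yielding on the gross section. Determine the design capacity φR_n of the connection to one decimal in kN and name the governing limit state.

635.0 kN (block shear governs)

Bolt shear: A_b = π(20)²/4 = 314.16 mm². φR_n = 0.75 × 372 × 314.16 × 6 × 2 = 1051.8 kN.
Bearing (12 mm plate, F_u = 450 MPa): end bolts L_c = 35 − 22/2 = 24, R_n = min(1.2×24×12×450, 2.4×20×12×450) = 155.52 kN/bolt; interior L_c = 62 − 22 = 40, R_n = 259.2 kN/bolt. φR_n = 0.75 × (2×155.52 + 4×259.2) = 1010.9 kN.
Block shear: shear path 2×[35+2×62] = 2×159 mm, A_gv = 3816, A_nv = 2×(159 − 2.5×24)×12 = 2376 mm²; tension across gage: (62 − 1×24)×12 = 456 mm². R_n = min(0.6×450×2376, 0.6×350×3816) + 1.0×450×456 = min(641.52, 801.36) + 205.2 = 846.72 kN. φR_n = 0.75 × 846.72 = 635.0 kN.
Tension rupture (net): A_n = (219 − 2×24)×12 = 2052 mm² (U = 1.0, A_e = A_n). φR_n = 0.75 × 450 × 2052 = 692.6 kN.
Tension yield (gross): A_g = 219×12 = 2628 mm². φR_n = 0.90 × 350 × 2628 = 827.8 kN.
Governing: min(1051.8, 1010.9, 635.0, 692.6, 827.8) = 635.0 kN → block shear.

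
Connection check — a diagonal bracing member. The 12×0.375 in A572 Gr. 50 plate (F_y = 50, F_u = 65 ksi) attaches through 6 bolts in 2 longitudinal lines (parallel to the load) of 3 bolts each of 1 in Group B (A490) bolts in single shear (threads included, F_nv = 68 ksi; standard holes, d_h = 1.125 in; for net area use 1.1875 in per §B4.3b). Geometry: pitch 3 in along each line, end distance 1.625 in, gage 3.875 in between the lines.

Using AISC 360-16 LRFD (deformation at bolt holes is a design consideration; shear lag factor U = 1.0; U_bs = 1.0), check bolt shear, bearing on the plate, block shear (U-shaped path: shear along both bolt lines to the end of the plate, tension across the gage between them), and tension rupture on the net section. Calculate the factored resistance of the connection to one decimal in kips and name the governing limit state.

Bolt shear: A_b = π(1)²/4 = 0.7854 in². φR_n = 0.75 × 68 × 0.7854 × 6 × 1 = 240.3 kips.
Bearing (0.375 in plate, F_u = 65 ksi): end bolts L_c = 1.625 − 1.125/2 = 1.0625, R_n = min(1.2×1.0625×0.375×65, 2.4×1×0.375×65) = 31.078 kips/bolt; interior L_c = 3 − 1.125 = 1.875, R_n = 54.844 kips/bolt. φR_n = 0.75 × (2×31.078 + 4×54.844) = 211.1 kips.
Block shear: shear path 2×[1.625+2×3] = 2×7.625 in, A_gv = 5.7188, A_nv = 2×(7.625 − 2.5×1.1875)×0.375 = 3.4922 in²; tension across gage: (3.875 − 1×1.1875)×0.375 = 1.0078 in². R_n = min(0.6×65×3.4922, 0.6×50×5.7188) + 1.0×65×1.0078 = min(136.2, 171.56) + 65.507 = 201.71 kips. φR_n = 0.75 × 201.71 = 151.3 kips.
Tension rupture (net): A_n = (12 − 2×1.1875)×0.375 = 3.6094 in² (U = 1.0, A_e = A_n). φR_n = 0.75 × 65 × 3.6094 = 176.0 kips.
Governing: min(240.3, 211.1, 151.3, 176.0) = 151.3 kips → block shear.

151.3 kips (block shear governs)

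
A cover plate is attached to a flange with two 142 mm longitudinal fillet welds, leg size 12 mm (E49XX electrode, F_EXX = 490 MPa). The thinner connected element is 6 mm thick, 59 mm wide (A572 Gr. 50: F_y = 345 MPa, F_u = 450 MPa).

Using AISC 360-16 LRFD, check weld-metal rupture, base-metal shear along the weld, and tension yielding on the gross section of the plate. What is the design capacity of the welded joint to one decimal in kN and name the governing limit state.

109.9 kN (gross-section yield governs)

Weld metal: throat = 0.707×12 = 8.484 mm, L = 2×142 = 284 mm. φR_n = 0.75 × 0.6 × 490 × 8.484 × 284 = 531.3 kN.
Base metal shear (6 mm plate): yield φR_n = 1.0×0.6×345×6×284 = 352.7 kN; rupture φR_n = 0.75×0.6×450×6×284 = 345.1 kN; take 345.1 kN (rupture).
Tension yield (gross): A_g = 59×6 = 354 mm². φR_n = 0.90 × 345 × 354 = 109.9 kN.
Governing: min(531.3, 345.1, 109.9) = 109.9 kN → gross-section yield.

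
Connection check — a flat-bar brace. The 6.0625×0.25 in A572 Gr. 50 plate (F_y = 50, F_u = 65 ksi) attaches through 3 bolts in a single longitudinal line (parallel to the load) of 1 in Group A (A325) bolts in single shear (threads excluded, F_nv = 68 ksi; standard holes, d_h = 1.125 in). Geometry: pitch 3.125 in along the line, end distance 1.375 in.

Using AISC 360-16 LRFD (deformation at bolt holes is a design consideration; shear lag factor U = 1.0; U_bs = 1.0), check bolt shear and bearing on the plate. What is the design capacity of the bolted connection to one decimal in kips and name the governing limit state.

Bolt shear: A_b = π(1)²/4 = 0.7854 in². φR_n = 0.75 × 68 × 0.7854 × 3 × 1 = 120.2 kips.
Bearing (0.25 in plate, F_u = 65 ksi): end bolts L_c = 1.375 − 1.125/2 = 0.8125, R_n = min(1.2×0.8125×0.25×65, 2.4×1×0.25×65) = 15.844 kips/bolt; interior L_c = 3.125 − 1.125 = 2, R_n = 39 kips/bolt. φR_n = 0.75 × (1×15.844 + 2×39) = 70.4 kips.
Governing: min(120.2, 70.4) = 70.4 kips → bearing.

70.4 kips (bearing governs)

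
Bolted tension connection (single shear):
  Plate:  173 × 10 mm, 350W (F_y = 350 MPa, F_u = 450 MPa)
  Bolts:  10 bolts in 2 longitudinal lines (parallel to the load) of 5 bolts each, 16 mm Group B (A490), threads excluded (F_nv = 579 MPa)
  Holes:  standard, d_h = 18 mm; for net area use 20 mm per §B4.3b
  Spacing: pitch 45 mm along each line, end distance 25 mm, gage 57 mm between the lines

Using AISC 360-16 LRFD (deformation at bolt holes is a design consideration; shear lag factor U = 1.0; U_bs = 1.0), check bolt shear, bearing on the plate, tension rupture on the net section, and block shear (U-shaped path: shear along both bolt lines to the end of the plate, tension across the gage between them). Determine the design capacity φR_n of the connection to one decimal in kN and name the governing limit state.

448.9 kN (net-section rupture governs)

Bolt shear: A_b = π(16)²/4 = 201.06 mm². φR_n = 0.75 × 579 × 201.06 × 10 × 1 = 873.1 kN.
Bearing (10 mm plate, F_u = 450 MPa): end bolts L_c = 25 − 18/2 = 16, R_n = min(1.2×16×10×450, 2.4×16×10×450) = 86.4 kN/bolt; interior L_c = 45 − 18 = 27, R_n = 145.8 kN/bolt. φR_n = 0.75 × (2×86.4 + 8×145.8) = 1004.4 kN.
Tension rupture (net): A_n = (173 − 2×20)×10 = 1330 mm² (U = 1.0, A_e = A_n). φR_n = 0.75 × 450 × 1330 = 448.9 kN.
Block shear: shear path 2×[25+4×45] = 2×205 mm, A_gv = 4100, A_nv = 2×(205 − 4.5×20)×10 = 2300 mm²; tension across gage: (57 − 1×20)×10 = 370 mm². R_n = min(0.6×450×2300, 0.6×350×4100) + 1.0×450×370 = min(621, 861) + 166.5 = 787.5 kN. φR_n = 0.75 × 787.5 = 590.6 kN.
Governing: min(873.1, 1004.4, 448.9, 590.6) = 448.9 kN → net-section rupture.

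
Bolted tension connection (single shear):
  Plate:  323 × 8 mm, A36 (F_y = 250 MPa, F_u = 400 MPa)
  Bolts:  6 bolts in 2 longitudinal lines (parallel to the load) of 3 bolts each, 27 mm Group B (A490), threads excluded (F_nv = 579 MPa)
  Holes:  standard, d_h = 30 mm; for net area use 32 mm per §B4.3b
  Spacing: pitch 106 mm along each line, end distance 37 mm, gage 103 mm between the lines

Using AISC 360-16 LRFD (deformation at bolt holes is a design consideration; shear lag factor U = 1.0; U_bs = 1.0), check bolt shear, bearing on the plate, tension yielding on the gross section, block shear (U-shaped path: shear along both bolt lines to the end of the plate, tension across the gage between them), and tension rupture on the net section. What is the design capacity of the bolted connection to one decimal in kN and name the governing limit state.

Bolt shear: A_b = π(27)²/4 = 572.56 mm². φR_n = 0.75 × 579 × 572.56 × 6 × 1 = 1491.8 kN.
Bearing (8 mm plate, F_u = 400 MPa): end bolts L_c = 37 − 30/2 = 22, R_n = min(1.2×22×8×400, 2.4×27×8×400) = 84.48 kN/bolt; interior L_c = 106 − 30 = 76, R_n = 207.36 kN/bolt. φR_n = 0.75 × (2×84.48 + 4×207.36) = 748.8 kN.
Tension yield (gross): A_g = 323×8 = 2584 mm². φR_n = 0.90 × 250 × 2584 = 581.4 kN.
Block shear: shear path 2×[37+2×106] = 2×249 mm, A_gv = 3984, A_nv = 2×(249 − 2.5×32)×8 = 2704 mm²; tension across gage: (103 − 1×32)×8 = 568 mm². R_n = min(0.6×400×2704, 0.6×250×3984) + 1.0×400×568 = min(648.96, 597.6) + 227.2 = 824.8 kN. φR_n = 0.75 × 824.8 = 618.6 kN.
Tension rupture (net): A_n = (323 − 2×32)×8 = 2072 mm² (U = 1.0, A_e = A_n). φR_n = 0.75 × 400 × 2072 = 621.6 kN.
Governing: min(1491.8, 748.8, 581.4, 618.6, 621.6) = 581.4 kN → gross-section yield.

581.4 kN (gross-section yield governs)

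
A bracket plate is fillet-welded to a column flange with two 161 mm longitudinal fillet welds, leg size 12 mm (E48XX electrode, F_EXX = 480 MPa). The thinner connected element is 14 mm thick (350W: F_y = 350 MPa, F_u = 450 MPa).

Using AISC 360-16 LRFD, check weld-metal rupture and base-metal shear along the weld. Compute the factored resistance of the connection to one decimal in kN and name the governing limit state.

Weld metal: throat = 0.707×12 = 8.484 mm, L = 2×161 = 322 mm. φR_n = 0.75 × 0.6 × 480 × 8.484 × 322 = 590.1 kN.
Base metal shear (14 mm plate): yield φR_n = 1.0×0.6×350×14×322 = 946.7 kN; rupture φR_n = 0.75×0.6×450×14×322 = 912.9 kN; take 912.9 kN (rupture).
Governing: min(590.1, 912.9) = 590.1 kN → weld metal.

590.1 kN (weld metal governs)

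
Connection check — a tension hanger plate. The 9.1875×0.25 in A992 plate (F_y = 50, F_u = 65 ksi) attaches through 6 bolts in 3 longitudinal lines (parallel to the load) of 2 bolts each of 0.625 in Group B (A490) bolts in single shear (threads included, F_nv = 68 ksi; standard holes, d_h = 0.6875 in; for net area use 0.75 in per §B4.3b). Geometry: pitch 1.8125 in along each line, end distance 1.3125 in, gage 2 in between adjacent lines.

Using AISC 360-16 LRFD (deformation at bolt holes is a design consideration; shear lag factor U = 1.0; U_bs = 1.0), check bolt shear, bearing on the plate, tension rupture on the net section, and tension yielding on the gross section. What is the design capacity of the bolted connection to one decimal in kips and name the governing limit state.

Bolt shear: A_b = π(0.625)²/4 = 0.3068 in². φR_n = 0.75 × 68 × 0.3068 × 6 × 1 = 93.9 kips.
Bearing (0.25 in plate, F_u = 65 ksi): end bolts L_c = 1.3125 − 0.6875/2 = 0.96875, R_n = min(1.2×0.96875×0.25×65, 2.4×0.625×0.25×65) = 18.891 kips/bolt; interior L_c = 1.8125 − 0.6875 = 1.125, R_n = 21.938 kips/bolt. φR_n = 0.75 × (3×18.891 + 3×21.938) = 91.9 kips.
Tension rupture (net): A_n = (9.1875 − 3×0.75)×0.25 = 1.7344 in² (U = 1.0, A_e = A_n). φR_n = 0.75 × 65 × 1.7344 = 84.6 kips.
Tension yield (gross): A_g = 9.1875×0.25 = 2.2969 in². φR_n = 0.90 × 50 × 2.2969 = 103.4 kips.
Governing: min(93.9, 91.9, 84.6, 103.4) = 84.6 kips → net-section rupture.

84.6 kips (net-section rupture governs)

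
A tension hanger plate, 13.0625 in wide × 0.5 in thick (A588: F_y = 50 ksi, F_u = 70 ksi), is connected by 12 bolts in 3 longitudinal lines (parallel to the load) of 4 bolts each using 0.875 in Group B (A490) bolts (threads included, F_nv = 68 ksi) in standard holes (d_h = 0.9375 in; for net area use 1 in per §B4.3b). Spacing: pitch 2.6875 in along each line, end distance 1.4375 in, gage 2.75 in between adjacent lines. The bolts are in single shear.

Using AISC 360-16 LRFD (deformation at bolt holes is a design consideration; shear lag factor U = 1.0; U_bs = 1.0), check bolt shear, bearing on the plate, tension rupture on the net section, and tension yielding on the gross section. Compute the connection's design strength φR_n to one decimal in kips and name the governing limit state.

264.1 kips (net-section rupture governs)

Bolt shear: A_b = π(0.875)²/4 = 0.60132 in². φR_n = 0.75 × 68 × 0.60132 × 12 × 1 = 368.0 kips.
Bearing (0.5 in plate, F_u = 70 ksi): end bolts L_c = 1.4375 − 0.9375/2 = 0.96875, R_n = min(1.2×0.96875×0.5×70, 2.4×0.875×0.5×70) = 40.688 kips/bolt; interior L_c = 2.6875 − 0.9375 = 1.75, R_n = 73.5 kips/bolt. φR_n = 0.75 × (3×40.688 + 9×73.5) = 587.7 kips.
Tension rupture (net): A_n = (13.0625 − 3×1)×0.5 = 5.0313 in² (U = 1.0, A_e = A_n). φR_n = 0.75 × 70 × 5.0313 = 264.1 kips.
Tension yield (gross): A_g = 13.0625×0.5 = 6.5313 in². φR_n = 0.90 × 50 × 6.5313 = 293.9 kips.
Governing: min(368.0, 587.7, 264.1, 293.9) = 264.1 kips → net-section rupture.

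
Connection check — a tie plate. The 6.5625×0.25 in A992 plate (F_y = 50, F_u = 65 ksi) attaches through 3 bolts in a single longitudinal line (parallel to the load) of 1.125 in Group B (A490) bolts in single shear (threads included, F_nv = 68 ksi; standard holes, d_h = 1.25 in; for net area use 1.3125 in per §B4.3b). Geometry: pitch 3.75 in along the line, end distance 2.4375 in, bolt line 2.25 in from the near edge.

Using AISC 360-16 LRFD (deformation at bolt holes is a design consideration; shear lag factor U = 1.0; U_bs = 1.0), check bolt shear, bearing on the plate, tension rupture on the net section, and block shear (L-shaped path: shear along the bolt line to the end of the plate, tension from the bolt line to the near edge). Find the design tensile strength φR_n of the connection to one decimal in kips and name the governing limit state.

64.0 kips (net-section rupture governs)

Bolt shear: A_b = π(1.125)²/4 = 0.99402 in². φR_n = 0.75 × 68 × 0.99402 × 3 × 1 = 152.1 kips.
Bearing (0.25 in plate, F_u = 65 ksi): end bolts L_c = 2.4375 − 1.25/2 = 1.8125, R_n = min(1.2×1.8125×0.25×65, 2.4×1.125×0.25×65) = 35.344 kips/bolt; interior L_c = 3.75 − 1.25 = 2.5, R_n = 43.875 kips/bolt. φR_n = 0.75 × (1×35.344 + 2×43.875) = 92.3 kips.
Tension rupture (net): A_n = (6.5625 − 1×1.3125)×0.25 = 1.3125 in² (U = 1.0, A_e = A_n). φR_n = 0.75 × 65 × 1.3125 = 64.0 kips.
Block shear: shear path 1×[2.4375+2×3.75] = 1×9.9375 in, A_gv = 2.4844, A_nv = 1×(9.9375 − 2.5×1.3125)×0.25 = 1.6641 in²; tension to near edge: (2.25 − 0.5×1.3125)×0.25 = 0.39844 in². R_n = min(0.6×65×1.6641, 0.6×50×2.4844) + 1.0×65×0.39844 = min(64.9, 74.532) + 25.899 = 90.799 kips. φR_n = 0.75 × 90.799 = 68.1 kips.
Governing: min(152.1, 92.3, 64.0, 68.1) = 64.0 kips → net-section rupture.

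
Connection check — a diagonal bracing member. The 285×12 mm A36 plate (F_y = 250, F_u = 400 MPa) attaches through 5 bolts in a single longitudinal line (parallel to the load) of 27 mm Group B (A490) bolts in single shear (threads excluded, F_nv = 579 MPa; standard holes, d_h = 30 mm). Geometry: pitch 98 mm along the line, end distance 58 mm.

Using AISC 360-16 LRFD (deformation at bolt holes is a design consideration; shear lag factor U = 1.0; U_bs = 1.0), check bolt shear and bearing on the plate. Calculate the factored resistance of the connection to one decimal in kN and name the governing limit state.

Bolt shear: A_b = π(27)²/4 = 572.56 mm². φR_n = 0.75 × 579 × 572.56 × 5 × 1 = 1243.2 kN.
Bearing (12 mm plate, F_u = 400 MPa): end bolts L_c = 58 − 30/2 = 43, R_n = min(1.2×43×12×400, 2.4×27×12×400) = 247.68 kN/bolt; interior L_c = 98 − 30 = 68, R_n = 311.04 kN/bolt. φR_n = 0.75 × (1×247.68 + 4×311.04) = 1118.9 kN.
Governing: min(1243.2, 1118.9) = 1118.9 kN → bearing.

1118.9 kN (bearing governs)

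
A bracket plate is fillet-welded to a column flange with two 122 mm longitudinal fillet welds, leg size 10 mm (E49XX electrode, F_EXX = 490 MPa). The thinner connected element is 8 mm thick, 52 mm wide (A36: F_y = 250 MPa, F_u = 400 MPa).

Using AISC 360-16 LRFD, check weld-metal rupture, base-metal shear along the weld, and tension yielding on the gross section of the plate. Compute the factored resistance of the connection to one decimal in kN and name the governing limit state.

93.6 kN (gross-section yield governs)

Weld metal: throat = 0.707×10 = 7.07 mm, L = 2×122 = 244 mm. φR_n = 0.75 × 0.6 × 490 × 7.07 × 244 = 380.4 kN.
Base metal shear (8 mm plate): yield φR_n = 1.0×0.6×250×8×244 = 292.8 kN; rupture φR_n = 0.75×0.6×400×8×244 = 351.4 kN; take 292.8 kN (yield).
Tension yield (gross): A_g = 52×8 = 416 mm². φR_n = 0.90 × 250 × 416 = 93.6 kN.
Governing: min(380.4, 292.8, 93.6) = 93.6 kN → gross-section yield.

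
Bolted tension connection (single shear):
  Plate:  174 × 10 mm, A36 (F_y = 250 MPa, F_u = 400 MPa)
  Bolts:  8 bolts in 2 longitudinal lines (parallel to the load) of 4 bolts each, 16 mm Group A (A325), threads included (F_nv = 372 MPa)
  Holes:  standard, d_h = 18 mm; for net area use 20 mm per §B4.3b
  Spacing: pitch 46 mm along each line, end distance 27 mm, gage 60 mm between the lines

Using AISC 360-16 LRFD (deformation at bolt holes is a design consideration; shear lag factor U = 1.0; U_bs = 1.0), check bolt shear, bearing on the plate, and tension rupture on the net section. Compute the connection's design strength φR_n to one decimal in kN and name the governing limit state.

Bolt shear: A_b = π(16)²/4 = 201.06 mm². φR_n = 0.75 × 372 × 201.06 × 8 × 1 = 448.8 kN.
Bearing (10 mm plate, F_u = 400 MPa): end bolts L_c = 27 − 18/2 = 18, R_n = min(1.2×18×10×400, 2.4×16×10×400) = 86.4 kN/bolt; interior L_c = 46 − 18 = 28, R_n = 134.4 kN/bolt. φR_n = 0.75 × (2×86.4 + 6×134.4) = 734.4 kN.
Tension rupture (net): A_n = (174 − 2×20)×10 = 1340 mm² (U = 1.0, A_e = A_n). φR_n = 0.75 × 400 × 1340 = 402.0 kN.
Governing: min(448.8, 734.4, 402.0) = 402.0 kN → net-section rupture.

402.0 kN (net-section rupture governs)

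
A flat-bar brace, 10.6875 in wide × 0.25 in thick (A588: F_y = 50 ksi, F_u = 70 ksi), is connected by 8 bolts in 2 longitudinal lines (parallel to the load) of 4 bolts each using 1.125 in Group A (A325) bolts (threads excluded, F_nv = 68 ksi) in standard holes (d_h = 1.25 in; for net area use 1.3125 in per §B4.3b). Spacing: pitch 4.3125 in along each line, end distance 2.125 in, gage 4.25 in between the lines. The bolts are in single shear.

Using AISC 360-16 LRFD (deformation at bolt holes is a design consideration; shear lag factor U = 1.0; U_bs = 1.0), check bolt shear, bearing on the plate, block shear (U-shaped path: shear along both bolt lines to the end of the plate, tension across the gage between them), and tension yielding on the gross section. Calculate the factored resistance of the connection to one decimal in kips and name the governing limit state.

Bolt shear: A_b = π(1.125)²/4 = 0.99402 in². φR_n = 0.75 × 68 × 0.99402 × 8 × 1 = 405.6 kips.
Bearing (0.25 in plate, F_u = 70 ksi): end bolts L_c = 2.125 − 1.25/2 = 1.5, R_n = min(1.2×1.5×0.25×70, 2.4×1.125×0.25×70) = 31.5 kips/bolt; interior L_c = 4.3125 − 1.25 = 3.0625, R_n = 47.25 kips/bolt. φR_n = 0.75 × (2×31.5 + 6×47.25) = 259.9 kips.
Block shear: shear path 2×[2.125+3×4.3125] = 2×15.0625 in, A_gv = 7.5313, A_nv = 2×(15.0625 − 3.5×1.3125)×0.25 = 5.2344 in²; tension across gage: (4.25 − 1×1.3125)×0.25 = 0.73438 in². R_n = min(0.6×70×5.2344, 0.6×50×7.5313) + 1.0×70×0.73438 = min(219.84, 225.94) + 51.407 = 271.25 kips. φR_n = 0.75 × 271.25 = 203.4 kips.
Tension yield (gross): A_g = 10.6875×0.25 = 2.6719 in². φR_n = 0.90 × 50 × 2.6719 = 120.2 kips.
Governing: min(405.6, 259.9, 203.4, 120.2) = 120.2 kips → gross-section yield.

120.2 kips (gross-section yield governs)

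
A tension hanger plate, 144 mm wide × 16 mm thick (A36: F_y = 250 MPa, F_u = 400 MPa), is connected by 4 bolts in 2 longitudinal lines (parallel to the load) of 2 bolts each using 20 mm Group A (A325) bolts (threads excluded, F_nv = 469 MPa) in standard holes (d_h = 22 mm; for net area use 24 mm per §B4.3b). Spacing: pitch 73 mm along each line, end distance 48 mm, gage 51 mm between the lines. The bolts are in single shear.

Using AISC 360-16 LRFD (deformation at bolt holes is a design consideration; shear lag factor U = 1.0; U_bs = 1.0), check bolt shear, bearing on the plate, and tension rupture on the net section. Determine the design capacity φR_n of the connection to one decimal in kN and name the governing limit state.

442.0 kN (bolt shear governs)

Bolt shear: A_b = π(20)²/4 = 314.16 mm². φR_n = 0.75 × 469 × 314.16 × 4 × 1 = 442.0 kN.
Bearing (16 mm plate, F_u = 400 MPa): end bolts L_c = 48 − 22/2 = 37, R_n = min(1.2×37×16×400, 2.4×20×16×400) = 284.16 kN/bolt; interior L_c = 73 − 22 = 51, R_n = 307.2 kN/bolt. φR_n = 0.75 × (2×284.16 + 2×307.2) = 887.0 kN.
Tension rupture (net): A_n = (144 − 2×24)×16 = 1536 mm² (U = 1.0, A_e = A_n). φR_n = 0.75 × 400 × 1536 = 460.8 kN.
Governing: min(442.0, 887.0, 460.8) = 442.0 kN → bolt shear.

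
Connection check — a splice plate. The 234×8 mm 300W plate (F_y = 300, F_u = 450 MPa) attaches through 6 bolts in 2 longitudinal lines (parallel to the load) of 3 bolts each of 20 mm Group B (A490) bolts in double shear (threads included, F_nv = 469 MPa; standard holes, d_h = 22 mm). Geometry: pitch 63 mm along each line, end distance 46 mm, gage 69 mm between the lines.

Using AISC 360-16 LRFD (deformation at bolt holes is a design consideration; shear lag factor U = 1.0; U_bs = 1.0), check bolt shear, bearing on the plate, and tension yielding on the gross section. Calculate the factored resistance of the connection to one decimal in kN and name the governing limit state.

505.4 kN (gross-section yield governs)

Bolt shear: A_b = π(20)²/4 = 314.16 mm². φR_n = 0.75 × 469 × 314.16 × 6 × 2 = 1326.1 kN.
Bearing (8 mm plate, F_u = 450 MPa): end bolts L_c = 46 − 22/2 = 35, R_n = min(1.2×35×8×450, 2.4×20×8×450) = 151.2 kN/bolt; interior L_c = 63 − 22 = 41, R_n = 172.8 kN/bolt. φR_n = 0.75 × (2×151.2 + 4×172.8) = 745.2 kN.
Tension yield (gross): A_g = 234×8 = 1872 mm². φR_n = 0.90 × 300 × 1872 = 505.4 kN.
Governing: min(1326.1, 745.2, 505.4) = 505.4 kN → gross-section yield.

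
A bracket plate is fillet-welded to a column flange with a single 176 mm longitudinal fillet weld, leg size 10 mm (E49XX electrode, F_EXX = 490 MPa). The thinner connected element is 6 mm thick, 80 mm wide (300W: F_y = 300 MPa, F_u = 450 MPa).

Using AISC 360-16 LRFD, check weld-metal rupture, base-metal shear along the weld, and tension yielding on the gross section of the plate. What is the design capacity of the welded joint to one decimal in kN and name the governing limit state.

Weld metal: throat = 0.707×10 = 7.07 mm, L = 176 mm. φR_n = 0.75 × 0.6 × 490 × 7.07 × 176 = 274.4 kN.
Base metal shear (6 mm plate): yield φR_n = 1.0×0.6×300×6×176 = 190.1 kN; rupture φR_n = 0.75×0.6×450×6×176 = 213.8 kN; take 190.1 kN (yield).
Tension yield (gross): A_g = 80×6 = 480 mm². φR_n = 0.90 × 300 × 480 = 129.6 kN.
Governing: min(274.4, 190.1, 129.6) = 129.6 kN → gross-section yield.

129.6 kN (gross-section yield governs)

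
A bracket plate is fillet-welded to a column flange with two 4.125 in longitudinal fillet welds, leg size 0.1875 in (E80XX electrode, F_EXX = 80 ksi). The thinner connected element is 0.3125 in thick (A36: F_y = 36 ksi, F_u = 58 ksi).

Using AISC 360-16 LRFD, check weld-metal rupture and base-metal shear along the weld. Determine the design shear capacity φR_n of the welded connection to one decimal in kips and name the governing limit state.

Weld metal: throat = 0.707×0.1875 = 0.13256 in, L = 2×4.125 = 8.25 in. φR_n = 0.75 × 0.6 × 80 × 0.13256 × 8.25 = 39.4 kips.
Base metal shear (0.3125 in plate): yield φR_n = 1.0×0.6×36×0.3125×8.25 = 55.7 kips; rupture φR_n = 0.75×0.6×58×0.3125×8.25 = 67.3 kips; take 55.7 kips (yield).
Governing: min(39.4, 55.7) = 39.4 kips → weld metal.

39.4 kips (weld metal governs)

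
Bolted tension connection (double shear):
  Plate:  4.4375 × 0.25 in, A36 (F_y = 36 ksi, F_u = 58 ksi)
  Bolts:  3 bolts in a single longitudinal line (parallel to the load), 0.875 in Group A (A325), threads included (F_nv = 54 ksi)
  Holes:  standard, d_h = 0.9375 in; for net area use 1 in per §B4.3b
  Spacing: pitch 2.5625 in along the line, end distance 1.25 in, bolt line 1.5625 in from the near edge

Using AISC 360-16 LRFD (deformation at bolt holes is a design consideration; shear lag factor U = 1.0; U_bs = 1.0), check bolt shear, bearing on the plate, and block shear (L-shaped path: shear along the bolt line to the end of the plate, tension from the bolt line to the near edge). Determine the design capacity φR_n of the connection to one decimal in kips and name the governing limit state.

36.8 kips (block shear governs)

Bolt shear: A_b = π(0.875)²/4 = 0.60132 in². φR_n = 0.75 × 54 × 0.60132 × 3 × 2 = 146.1 kips.
Bearing (0.25 in plate, F_u = 58 ksi): end bolts L_c = 1.25 − 0.9375/2 = 0.78125, R_n = min(1.2×0.78125×0.25×58, 2.4×0.875×0.25×58) = 13.594 kips/bolt; interior L_c = 2.5625 − 0.9375 = 1.625, R_n = 28.275 kips/bolt. φR_n = 0.75 × (1×13.594 + 2×28.275) = 52.6 kips.
Block shear: shear path 1×[1.25+2×2.5625] = 1×6.375 in, A_gv = 1.5938, A_nv = 1×(6.375 − 2.5×1)×0.25 = 0.96875 in²; tension to near edge: (1.5625 − 0.5×1)×0.25 = 0.26563 in². R_n = min(0.6×58×0.96875, 0.6×36×1.5938) + 1.0×58×0.26563 = min(33.713, 34.426) + 15.407 = 49.12 kips. φR_n = 0.75 × 49.12 = 36.8 kips.
Governing: min(146.1, 52.6, 36.8) = 36.8 kips → block shear.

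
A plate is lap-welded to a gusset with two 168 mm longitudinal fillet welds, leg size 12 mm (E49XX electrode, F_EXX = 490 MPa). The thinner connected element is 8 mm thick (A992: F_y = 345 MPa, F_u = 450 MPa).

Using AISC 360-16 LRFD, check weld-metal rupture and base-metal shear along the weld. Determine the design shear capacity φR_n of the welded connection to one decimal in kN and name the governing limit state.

544.3 kN (base-metal shear governs)

Weld metal: throat = 0.707×12 = 8.484 mm, L = 2×168 = 336 mm. φR_n = 0.75 × 0.6 × 490 × 8.484 × 336 = 628.6 kN.
Base metal shear (8 mm plate): yield φR_n = 1.0×0.6×345×8×336 = 556.4 kN; rupture φR_n = 0.75×0.6×450×8×336 = 544.3 kN; take 544.3 kN (rupture).
Governing: min(628.6, 544.3) = 544.3 kN → base-metal shear.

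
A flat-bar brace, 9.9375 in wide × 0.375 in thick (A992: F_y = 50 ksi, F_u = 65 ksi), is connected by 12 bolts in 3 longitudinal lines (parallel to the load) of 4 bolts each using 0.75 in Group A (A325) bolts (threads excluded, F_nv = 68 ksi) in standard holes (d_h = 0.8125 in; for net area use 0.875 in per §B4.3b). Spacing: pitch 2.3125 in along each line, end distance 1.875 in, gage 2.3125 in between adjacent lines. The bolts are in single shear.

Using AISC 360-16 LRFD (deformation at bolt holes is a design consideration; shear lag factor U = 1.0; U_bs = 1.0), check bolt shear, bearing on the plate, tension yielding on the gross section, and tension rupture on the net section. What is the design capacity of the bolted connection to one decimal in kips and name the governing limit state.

133.7 kips (net-section rupture governs)

Bolt shear: A_b = π(0.75)²/4 = 0.44179 in². φR_n = 0.75 × 68 × 0.44179 × 12 × 1 = 270.4 kips.
Bearing (0.375 in plate, F_u = 65 ksi): end bolts L_c = 1.875 − 0.8125/2 = 1.46875, R_n = min(1.2×1.46875×0.375×65, 2.4×0.75×0.375×65) = 42.961 kips/bolt; interior L_c = 2.3125 − 0.8125 = 1.5, R_n = 43.875 kips/bolt. φR_n = 0.75 × (3×42.961 + 9×43.875) = 392.8 kips.
Tension yield (gross): A_g = 9.9375×0.375 = 3.7266 in². φR_n = 0.90 × 50 × 3.7266 = 167.7 kips.
Tension rupture (net): A_n = (9.9375 − 3×0.875)×0.375 = 2.7422 in² (U = 1.0, A_e = A_n). φR_n = 0.75 × 65 × 2.7422 = 133.7 kips.
Governing: min(270.4, 392.8, 167.7, 133.7) = 133.7 kips → net-section rupture.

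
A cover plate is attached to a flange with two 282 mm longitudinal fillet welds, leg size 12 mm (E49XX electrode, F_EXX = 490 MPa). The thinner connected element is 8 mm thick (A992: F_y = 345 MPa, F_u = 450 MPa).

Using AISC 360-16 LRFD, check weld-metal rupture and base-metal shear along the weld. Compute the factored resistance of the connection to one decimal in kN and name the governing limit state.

913.7 kN (base-metal shear governs)

Weld metal: throat = 0.707×12 = 8.484 mm, L = 2×282 = 564 mm. φR_n = 0.75 × 0.6 × 490 × 8.484 × 564 = 1055.1 kN.
Base metal shear (8 mm plate): yield φR_n = 1.0×0.6×345×8×564 = 934.0 kN; rupture φR_n = 0.75×0.6×450×8×564 = 913.7 kN; take 913.7 kN (rupture).
Governing: min(1055.1, 913.7) = 913.7 kN → base-metal shear.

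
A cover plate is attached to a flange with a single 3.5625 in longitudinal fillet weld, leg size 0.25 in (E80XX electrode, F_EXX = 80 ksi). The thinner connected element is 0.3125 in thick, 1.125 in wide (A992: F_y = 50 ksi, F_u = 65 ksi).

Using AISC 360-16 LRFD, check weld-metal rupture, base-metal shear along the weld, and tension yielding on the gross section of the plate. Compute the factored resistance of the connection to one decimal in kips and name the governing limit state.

15.8 kips (gross-section yield governs)

Weld metal: throat = 0.707×0.25 = 0.17675 in, L = 3.5625 in. φR_n = 0.75 × 0.6 × 80 × 0.17675 × 3.5625 = 22.7 kips.
Base metal shear (0.3125 in plate): yield φR_n = 1.0×0.6×50×0.3125×3.5625 = 33.4 kips; rupture φR_n = 0.75×0.6×65×0.3125×3.5625 = 32.6 kips; take 32.6 kips (rupture).
Tension yield (gross): A_g = 1.125×0.3125 = 0.35156 in². φR_n = 0.90 × 50 × 0.35156 = 15.8 kips.
Governing: min(22.7, 32.6, 15.8) = 15.8 kips → gross-section yield.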